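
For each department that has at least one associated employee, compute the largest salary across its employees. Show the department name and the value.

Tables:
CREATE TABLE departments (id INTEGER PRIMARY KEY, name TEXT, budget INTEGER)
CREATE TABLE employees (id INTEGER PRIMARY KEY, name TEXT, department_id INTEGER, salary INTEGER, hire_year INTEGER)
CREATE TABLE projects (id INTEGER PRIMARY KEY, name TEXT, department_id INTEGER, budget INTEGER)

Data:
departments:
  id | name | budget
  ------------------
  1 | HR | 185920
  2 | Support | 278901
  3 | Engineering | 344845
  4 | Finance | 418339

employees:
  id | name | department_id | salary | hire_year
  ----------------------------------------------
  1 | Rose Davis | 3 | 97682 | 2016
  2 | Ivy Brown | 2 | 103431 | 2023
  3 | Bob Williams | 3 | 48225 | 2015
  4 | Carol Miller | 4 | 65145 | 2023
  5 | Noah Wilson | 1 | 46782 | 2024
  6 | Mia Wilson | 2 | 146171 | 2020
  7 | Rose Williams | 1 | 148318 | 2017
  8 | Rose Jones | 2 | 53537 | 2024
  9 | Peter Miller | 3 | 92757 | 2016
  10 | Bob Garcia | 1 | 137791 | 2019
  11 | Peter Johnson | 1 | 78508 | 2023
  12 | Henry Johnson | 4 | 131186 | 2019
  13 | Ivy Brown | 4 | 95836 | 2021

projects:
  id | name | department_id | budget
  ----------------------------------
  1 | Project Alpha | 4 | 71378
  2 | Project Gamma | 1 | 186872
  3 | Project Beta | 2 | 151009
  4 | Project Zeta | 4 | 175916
SELECT p.name, MAX(c.salary) AS max_salary FROM employees c JOIN departments p ON c.department_id = p.id GROUP BY p.id, p.name

Execution result:
name | max_salary
HR | 148318
Support | 146171
Engineering | 97682
Finance | 131186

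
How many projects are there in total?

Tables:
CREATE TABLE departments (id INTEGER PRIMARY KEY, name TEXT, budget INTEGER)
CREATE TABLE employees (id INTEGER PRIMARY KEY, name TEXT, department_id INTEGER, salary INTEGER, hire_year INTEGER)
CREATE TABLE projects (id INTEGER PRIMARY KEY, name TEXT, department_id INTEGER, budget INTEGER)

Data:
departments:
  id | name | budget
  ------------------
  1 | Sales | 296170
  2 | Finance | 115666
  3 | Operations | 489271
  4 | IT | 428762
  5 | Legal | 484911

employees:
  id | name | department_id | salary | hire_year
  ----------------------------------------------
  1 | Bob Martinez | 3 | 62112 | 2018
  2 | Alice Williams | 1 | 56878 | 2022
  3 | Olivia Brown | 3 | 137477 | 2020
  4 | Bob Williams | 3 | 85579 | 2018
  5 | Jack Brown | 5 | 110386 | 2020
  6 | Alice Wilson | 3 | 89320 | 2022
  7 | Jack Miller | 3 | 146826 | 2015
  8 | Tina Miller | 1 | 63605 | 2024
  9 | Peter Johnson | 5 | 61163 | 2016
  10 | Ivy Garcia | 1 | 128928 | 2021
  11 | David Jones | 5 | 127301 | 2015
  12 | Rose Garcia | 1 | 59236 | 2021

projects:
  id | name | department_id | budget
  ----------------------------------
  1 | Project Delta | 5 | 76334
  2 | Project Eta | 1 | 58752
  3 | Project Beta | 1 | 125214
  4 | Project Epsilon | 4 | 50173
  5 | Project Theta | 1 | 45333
SELECT COUNT(*) FROM projects

Execution result:
5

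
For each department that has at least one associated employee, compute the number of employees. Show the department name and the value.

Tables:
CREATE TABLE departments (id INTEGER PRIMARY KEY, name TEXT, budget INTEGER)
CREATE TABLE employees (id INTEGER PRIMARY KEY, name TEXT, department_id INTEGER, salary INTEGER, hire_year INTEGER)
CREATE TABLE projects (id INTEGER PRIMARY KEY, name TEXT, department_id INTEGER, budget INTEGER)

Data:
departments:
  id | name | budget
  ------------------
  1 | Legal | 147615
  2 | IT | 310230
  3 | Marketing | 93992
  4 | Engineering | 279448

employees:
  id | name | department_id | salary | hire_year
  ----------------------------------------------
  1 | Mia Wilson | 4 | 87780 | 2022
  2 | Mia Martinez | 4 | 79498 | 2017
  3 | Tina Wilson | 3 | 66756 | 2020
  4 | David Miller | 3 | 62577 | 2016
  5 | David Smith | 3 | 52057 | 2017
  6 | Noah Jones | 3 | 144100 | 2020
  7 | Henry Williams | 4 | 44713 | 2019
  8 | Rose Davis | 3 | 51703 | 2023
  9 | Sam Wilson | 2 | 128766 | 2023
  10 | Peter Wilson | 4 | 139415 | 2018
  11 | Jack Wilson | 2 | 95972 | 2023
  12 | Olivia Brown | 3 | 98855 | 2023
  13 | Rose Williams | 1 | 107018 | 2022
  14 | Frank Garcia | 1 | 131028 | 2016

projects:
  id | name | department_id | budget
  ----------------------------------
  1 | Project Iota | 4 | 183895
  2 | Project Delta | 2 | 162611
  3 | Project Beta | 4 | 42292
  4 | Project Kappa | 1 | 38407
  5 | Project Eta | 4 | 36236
SELECT p.name, COUNT(*) AS n FROM employees c JOIN departments p ON c.department_id = p.id GROUP BY p.id, p.name

Execution result:
name | n
Legal | 2
IT | 2
Marketing | 6
Engineering | 4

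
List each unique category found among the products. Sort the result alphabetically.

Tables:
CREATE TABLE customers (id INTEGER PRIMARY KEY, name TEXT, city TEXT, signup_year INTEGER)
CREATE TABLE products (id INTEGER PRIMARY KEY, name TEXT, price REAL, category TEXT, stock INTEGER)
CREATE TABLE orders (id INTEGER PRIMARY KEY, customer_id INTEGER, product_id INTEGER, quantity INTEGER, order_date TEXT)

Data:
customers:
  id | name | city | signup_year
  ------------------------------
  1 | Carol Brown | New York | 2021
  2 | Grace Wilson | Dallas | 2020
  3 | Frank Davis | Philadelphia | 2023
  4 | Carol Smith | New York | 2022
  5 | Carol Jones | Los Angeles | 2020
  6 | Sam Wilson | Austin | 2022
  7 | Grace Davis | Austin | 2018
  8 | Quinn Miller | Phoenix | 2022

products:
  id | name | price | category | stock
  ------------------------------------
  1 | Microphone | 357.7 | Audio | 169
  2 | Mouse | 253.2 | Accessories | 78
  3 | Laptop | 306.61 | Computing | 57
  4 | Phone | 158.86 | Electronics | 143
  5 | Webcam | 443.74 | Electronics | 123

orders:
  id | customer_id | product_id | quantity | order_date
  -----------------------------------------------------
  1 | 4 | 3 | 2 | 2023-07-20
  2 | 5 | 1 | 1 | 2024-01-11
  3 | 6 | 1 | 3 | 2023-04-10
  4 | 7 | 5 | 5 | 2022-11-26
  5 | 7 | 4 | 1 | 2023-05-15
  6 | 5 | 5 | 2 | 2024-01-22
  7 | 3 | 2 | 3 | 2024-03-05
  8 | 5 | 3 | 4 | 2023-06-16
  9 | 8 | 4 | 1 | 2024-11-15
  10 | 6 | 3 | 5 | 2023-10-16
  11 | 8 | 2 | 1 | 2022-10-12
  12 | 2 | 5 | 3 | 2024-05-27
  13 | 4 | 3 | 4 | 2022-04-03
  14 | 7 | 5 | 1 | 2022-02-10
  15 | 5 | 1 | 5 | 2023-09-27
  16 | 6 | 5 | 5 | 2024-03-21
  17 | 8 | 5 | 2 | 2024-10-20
SELECT DISTINCT category FROM products ORDER BY category

Execution result:
category
Accessories
Audio
Computing
Electronics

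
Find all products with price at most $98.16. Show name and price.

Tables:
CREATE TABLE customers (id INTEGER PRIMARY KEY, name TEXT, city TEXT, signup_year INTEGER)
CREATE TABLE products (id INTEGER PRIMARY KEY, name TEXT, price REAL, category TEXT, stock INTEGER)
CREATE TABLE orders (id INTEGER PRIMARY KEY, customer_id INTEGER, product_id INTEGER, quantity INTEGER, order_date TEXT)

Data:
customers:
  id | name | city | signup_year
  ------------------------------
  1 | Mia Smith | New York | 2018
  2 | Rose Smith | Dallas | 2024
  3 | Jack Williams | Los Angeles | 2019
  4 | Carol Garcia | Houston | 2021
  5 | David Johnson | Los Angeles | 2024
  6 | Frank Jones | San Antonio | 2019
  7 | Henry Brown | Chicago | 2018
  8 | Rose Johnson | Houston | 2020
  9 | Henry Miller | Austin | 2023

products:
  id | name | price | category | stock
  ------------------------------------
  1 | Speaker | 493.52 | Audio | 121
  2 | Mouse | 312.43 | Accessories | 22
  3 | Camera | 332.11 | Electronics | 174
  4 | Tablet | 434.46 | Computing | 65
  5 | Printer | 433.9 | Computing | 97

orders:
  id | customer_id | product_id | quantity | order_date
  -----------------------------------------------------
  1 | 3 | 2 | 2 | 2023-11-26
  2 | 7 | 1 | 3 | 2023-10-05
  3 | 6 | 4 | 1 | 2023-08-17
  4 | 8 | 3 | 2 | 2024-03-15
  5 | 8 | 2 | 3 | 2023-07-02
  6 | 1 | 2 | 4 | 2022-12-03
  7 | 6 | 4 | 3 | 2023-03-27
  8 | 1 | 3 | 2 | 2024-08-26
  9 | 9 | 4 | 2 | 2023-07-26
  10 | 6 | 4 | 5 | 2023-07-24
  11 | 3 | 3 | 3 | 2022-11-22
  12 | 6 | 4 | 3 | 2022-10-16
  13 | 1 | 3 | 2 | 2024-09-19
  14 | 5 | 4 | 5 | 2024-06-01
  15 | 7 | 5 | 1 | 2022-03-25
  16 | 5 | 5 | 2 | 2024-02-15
SELECT name, price FROM products WHERE price <= 98.16

Execution result:
(no rows)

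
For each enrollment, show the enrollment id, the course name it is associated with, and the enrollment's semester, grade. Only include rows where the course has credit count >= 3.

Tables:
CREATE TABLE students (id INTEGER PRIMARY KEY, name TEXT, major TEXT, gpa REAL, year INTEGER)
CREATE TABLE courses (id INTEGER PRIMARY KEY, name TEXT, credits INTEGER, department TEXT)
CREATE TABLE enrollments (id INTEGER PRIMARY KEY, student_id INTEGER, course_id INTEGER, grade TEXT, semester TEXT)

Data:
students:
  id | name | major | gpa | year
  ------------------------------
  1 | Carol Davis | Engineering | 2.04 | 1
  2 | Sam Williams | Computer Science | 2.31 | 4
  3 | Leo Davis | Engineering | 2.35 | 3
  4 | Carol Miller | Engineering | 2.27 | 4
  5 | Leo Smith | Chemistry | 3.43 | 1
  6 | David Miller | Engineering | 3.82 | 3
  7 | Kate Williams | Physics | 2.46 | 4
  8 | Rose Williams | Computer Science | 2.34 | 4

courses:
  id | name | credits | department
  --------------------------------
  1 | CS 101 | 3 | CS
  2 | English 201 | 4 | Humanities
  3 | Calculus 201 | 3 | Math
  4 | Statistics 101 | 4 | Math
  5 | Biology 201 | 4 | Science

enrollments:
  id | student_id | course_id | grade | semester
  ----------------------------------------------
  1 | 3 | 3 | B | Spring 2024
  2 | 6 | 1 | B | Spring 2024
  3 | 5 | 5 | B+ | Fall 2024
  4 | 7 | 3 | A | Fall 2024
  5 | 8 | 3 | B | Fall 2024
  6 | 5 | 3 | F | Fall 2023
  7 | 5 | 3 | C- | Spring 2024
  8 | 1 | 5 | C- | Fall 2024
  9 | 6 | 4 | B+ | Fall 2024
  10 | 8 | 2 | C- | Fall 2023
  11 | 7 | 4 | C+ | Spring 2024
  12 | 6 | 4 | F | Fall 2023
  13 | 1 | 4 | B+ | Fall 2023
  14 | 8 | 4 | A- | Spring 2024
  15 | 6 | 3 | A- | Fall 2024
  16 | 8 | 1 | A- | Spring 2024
SELECT c.id, p.name AS course, c.semester, c.grade FROM enrollments c JOIN courses p ON c.course_id = p.id WHERE p.credits >= 3

Execution result:
id | course | semester | grade
1 | Calculus 201 | Spring 2024 | B
2 | CS 101 | Spring 2024 | B
3 | Biology 201 | Fall 2024 | B+
4 | Calculus 201 | Fall 2024 | A
5 | Calculus 201 | Fall 2024 | B
6 | Calculus 201 | Fall 2023 | F
7 | Calculus 201 | Spring 2024 | C-
8 | Biology 201 | Fall 2024 | C-
9 | Statistics 101 | Fall 2024 | B+
10 | English 201 | Fall 2023 | C-
11 | Statistics 101 | Spring 2024 | C+
12 | Statistics 101 | Fall 2023 | F
13 | Statistics 101 | Fall 2023 | B+
14 | Statistics 101 | Spring 2024 | A-
15 | Calculus 201 | Fall 2024 | A-
16 | CS 101 | Spring 2024 | A-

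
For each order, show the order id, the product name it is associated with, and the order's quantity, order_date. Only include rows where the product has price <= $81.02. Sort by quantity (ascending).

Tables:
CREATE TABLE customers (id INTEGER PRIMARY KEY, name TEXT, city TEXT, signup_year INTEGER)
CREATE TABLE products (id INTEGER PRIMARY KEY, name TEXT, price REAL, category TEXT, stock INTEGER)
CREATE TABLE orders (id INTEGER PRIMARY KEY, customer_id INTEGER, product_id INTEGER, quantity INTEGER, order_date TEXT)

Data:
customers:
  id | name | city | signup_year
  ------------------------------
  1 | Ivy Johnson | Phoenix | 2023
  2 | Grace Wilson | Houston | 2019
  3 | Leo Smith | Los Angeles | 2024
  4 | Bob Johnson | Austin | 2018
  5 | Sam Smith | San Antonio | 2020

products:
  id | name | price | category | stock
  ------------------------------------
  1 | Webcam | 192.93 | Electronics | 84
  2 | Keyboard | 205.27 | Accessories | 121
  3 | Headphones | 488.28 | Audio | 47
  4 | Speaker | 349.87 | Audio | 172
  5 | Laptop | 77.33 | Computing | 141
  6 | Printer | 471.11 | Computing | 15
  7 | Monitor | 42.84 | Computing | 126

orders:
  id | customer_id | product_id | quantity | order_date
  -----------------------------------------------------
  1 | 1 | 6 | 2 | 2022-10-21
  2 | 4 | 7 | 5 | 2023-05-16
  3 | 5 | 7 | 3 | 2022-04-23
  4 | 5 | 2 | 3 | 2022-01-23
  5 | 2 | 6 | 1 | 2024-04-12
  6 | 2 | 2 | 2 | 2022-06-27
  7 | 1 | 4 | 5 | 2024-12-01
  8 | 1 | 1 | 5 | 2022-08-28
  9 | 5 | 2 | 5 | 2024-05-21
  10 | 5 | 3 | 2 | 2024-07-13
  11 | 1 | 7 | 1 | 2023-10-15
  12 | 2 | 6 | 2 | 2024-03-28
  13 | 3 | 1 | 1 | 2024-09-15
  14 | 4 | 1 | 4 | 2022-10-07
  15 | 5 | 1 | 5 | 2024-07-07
SELECT c.id, p.name AS product, c.quantity, c.order_date FROM orders c JOIN products p ON c.product_id = p.id WHERE p.price <= 81.02 ORDER BY c.quantity ASC

Execution result:
id | product | quantity | order_date
11 | Monitor | 1 | 2023-10-15
3 | Monitor | 3 | 2022-04-23
2 | Monitor | 5 | 2023-05-16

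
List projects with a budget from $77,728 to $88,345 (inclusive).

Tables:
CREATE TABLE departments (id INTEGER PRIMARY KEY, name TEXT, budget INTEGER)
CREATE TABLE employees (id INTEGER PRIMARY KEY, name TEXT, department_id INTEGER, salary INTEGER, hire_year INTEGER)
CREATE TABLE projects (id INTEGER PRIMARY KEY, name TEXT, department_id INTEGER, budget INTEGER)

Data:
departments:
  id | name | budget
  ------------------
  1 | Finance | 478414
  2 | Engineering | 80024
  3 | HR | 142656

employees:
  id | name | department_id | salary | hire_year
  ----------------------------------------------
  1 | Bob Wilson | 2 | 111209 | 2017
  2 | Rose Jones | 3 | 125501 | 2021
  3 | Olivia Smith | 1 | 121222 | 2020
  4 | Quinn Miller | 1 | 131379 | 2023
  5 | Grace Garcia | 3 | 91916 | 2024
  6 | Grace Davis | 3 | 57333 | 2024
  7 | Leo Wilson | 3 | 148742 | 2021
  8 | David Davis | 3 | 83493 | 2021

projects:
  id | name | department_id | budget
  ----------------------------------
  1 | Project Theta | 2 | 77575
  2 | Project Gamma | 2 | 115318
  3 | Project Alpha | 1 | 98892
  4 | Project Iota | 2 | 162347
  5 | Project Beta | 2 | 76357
SELECT name, budget FROM projects WHERE budget BETWEEN 77728 AND 88345

Execution result:
(no rows)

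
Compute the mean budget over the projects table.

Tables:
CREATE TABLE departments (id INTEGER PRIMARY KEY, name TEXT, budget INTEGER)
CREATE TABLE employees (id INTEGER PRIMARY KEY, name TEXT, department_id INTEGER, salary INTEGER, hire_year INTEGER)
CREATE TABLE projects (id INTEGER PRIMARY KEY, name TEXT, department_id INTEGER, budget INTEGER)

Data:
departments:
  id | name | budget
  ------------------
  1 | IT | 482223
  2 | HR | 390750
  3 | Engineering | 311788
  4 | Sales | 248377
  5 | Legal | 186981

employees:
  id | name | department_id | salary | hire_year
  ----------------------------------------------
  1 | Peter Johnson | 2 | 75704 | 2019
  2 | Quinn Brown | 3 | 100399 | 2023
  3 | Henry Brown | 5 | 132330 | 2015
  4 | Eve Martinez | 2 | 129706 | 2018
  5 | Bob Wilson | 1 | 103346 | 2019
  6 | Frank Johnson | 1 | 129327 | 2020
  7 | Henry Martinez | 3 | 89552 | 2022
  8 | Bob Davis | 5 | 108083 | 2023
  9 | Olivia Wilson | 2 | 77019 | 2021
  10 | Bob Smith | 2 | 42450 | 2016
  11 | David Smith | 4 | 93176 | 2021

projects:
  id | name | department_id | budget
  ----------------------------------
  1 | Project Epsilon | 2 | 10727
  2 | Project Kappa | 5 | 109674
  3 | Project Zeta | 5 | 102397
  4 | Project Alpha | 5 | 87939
SELECT AVG(budget) FROM projects

Execution result:
77684.25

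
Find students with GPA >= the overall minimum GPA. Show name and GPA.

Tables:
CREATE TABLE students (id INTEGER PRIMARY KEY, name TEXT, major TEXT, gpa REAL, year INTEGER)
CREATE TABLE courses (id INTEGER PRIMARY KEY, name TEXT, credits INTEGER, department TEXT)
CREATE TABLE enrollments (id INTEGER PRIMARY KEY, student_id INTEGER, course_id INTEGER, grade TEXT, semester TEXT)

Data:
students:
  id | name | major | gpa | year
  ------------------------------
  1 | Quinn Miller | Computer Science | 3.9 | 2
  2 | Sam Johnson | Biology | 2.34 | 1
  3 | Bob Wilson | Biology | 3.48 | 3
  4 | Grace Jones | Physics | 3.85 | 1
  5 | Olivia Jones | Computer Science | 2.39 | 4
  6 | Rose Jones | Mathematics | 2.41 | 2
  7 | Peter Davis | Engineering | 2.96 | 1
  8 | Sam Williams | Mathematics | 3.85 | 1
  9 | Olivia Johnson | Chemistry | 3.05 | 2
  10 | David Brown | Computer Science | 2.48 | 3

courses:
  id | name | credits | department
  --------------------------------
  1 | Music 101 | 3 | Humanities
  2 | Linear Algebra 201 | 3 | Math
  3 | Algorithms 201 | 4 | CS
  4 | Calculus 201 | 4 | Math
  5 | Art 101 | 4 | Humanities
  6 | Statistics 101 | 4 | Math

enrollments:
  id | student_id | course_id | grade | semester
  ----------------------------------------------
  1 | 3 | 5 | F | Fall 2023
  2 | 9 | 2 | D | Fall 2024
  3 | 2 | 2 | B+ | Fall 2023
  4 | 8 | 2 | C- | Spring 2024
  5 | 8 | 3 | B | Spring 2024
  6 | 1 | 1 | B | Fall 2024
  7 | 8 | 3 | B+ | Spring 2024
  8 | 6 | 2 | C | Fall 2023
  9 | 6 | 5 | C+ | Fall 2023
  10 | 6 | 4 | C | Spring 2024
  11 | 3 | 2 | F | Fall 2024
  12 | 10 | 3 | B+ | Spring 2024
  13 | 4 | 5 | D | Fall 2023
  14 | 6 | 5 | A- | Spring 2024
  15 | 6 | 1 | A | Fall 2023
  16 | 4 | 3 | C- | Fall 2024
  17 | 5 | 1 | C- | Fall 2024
SELECT name, gpa FROM students WHERE gpa >= (SELECT MIN(gpa) FROM students)

Execution result:
name | gpa
Quinn Miller | 3.90
Sam Johnson | 2.34
Bob Wilson | 3.48
Grace Jones | 3.85
Olivia Jones | 2.39
Rose Jones | 2.41
Peter Davis | 2.96
Sam Williams | 3.85
Olivia Johnson | 3.05
David Brown | 2.48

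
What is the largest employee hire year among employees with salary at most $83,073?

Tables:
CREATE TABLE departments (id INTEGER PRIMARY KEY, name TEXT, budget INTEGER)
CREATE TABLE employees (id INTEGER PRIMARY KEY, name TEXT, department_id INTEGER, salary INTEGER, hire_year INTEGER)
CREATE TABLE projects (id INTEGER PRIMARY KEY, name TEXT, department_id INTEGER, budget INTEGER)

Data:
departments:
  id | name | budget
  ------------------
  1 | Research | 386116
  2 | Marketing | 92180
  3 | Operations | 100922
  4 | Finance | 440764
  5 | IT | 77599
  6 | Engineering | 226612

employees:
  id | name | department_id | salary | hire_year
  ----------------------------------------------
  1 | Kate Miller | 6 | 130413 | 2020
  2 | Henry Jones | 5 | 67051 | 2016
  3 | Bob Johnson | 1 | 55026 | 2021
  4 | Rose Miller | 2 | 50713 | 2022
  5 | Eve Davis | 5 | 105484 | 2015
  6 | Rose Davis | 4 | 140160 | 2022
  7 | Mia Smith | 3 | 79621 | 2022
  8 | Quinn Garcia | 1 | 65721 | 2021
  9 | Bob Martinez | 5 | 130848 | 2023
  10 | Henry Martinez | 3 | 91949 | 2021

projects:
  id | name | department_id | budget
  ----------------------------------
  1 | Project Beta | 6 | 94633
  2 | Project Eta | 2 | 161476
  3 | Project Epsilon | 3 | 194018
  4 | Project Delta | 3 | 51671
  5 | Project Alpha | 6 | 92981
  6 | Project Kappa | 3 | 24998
SELECT MAX(hire_year) FROM employees WHERE salary <= 83073

Execution result:
2022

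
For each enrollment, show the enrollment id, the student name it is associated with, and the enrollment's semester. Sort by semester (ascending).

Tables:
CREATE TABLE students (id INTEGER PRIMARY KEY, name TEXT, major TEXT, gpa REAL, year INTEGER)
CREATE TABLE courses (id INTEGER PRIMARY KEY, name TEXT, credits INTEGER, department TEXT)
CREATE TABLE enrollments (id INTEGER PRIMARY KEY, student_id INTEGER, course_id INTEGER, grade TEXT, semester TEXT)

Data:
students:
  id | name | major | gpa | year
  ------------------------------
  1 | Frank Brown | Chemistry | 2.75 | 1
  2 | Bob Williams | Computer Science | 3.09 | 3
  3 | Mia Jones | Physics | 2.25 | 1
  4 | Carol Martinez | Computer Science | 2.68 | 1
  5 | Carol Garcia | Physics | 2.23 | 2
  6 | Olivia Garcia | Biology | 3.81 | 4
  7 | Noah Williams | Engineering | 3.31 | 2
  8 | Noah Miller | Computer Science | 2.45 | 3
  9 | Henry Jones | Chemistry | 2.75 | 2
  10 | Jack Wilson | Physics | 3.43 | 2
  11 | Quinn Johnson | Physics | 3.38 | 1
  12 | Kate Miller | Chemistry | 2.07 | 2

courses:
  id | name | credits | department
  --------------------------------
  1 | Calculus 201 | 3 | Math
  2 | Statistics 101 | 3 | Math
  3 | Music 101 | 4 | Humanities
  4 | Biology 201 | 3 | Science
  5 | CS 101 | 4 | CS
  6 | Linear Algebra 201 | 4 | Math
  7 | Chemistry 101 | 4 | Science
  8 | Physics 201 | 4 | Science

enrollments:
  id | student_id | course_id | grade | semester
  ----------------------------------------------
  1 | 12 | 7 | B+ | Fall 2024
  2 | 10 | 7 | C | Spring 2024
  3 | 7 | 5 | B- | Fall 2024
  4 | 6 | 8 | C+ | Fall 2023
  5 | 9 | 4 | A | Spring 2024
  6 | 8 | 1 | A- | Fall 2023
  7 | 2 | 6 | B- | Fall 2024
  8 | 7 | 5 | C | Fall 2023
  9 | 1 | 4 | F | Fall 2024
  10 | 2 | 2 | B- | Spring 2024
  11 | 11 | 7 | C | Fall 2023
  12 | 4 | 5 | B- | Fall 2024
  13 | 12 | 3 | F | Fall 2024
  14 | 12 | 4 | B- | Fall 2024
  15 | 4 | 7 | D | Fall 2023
SELECT c.id, p.name AS student, c.semester FROM enrollments c JOIN students p ON c.student_id = p.id ORDER BY c.semester ASC

Execution result:
id | student | semester
4 | Olivia Garcia | Fall 2023
6 | Noah Miller | Fall 2023
8 | Noah Williams | Fall 2023
11 | Quinn Johnson | Fall 2023
15 | Carol Martinez | Fall 2023
1 | Kate Miller | Fall 2024
3 | Noah Williams | Fall 2024
7 | Bob Williams | Fall 2024
9 | Frank Brown | Fall 2024
12 | Carol Martinez | Fall 2024
13 | Kate Miller | Fall 2024
14 | Kate Miller | Fall 2024
2 | Jack Wilson | Spring 2024
5 | Henry Jones | Spring 2024
10 | Bob Williams | Spring 2024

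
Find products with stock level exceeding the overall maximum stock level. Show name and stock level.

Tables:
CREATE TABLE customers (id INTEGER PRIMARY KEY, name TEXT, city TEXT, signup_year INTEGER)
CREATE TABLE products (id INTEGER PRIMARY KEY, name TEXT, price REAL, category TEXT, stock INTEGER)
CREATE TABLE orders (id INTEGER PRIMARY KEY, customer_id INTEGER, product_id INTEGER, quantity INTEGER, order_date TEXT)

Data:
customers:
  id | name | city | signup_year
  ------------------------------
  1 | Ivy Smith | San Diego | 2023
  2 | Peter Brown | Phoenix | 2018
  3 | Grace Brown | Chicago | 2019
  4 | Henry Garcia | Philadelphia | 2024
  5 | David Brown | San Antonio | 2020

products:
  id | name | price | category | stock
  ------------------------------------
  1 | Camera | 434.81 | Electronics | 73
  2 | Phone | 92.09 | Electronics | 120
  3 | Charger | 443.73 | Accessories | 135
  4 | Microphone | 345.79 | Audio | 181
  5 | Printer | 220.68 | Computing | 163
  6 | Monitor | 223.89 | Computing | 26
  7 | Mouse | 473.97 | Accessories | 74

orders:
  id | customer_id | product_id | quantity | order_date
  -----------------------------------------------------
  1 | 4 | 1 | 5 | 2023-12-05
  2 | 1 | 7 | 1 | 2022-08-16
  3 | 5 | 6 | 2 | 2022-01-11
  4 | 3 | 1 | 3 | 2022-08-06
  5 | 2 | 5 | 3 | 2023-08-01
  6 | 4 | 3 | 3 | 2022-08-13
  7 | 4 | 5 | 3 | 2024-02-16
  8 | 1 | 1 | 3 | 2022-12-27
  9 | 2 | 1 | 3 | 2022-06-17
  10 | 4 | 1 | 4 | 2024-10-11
SELECT name, stock FROM products WHERE stock > (SELECT MAX(stock) FROM products)

Execution result:
(no rows)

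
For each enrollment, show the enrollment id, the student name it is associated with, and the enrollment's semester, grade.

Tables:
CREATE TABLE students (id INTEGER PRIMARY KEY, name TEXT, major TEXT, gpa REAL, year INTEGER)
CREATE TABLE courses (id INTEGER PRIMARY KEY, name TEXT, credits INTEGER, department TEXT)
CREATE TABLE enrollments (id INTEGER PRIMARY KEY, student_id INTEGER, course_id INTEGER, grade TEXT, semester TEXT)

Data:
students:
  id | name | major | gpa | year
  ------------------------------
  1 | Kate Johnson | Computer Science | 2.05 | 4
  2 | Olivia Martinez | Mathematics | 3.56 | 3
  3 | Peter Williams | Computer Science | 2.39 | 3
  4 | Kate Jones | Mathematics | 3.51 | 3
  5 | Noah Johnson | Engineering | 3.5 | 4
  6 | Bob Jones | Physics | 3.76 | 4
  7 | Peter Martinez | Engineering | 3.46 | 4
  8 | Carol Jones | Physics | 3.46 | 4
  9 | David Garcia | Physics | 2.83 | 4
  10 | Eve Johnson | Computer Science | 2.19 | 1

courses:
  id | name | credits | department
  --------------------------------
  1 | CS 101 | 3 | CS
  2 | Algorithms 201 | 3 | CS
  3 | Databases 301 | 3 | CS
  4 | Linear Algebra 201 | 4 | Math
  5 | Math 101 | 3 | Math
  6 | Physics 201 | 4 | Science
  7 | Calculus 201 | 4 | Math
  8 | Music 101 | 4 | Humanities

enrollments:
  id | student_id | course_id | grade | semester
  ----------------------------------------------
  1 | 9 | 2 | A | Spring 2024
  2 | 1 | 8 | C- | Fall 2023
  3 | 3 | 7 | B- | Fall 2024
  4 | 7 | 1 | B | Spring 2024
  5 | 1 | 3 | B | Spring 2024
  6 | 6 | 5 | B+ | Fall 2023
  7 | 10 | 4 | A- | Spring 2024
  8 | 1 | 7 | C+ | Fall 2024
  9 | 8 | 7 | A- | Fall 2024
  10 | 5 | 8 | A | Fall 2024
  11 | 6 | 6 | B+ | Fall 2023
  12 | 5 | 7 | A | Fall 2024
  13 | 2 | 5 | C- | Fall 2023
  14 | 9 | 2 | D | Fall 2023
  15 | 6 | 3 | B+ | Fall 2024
SELECT c.id, p.name AS student, c.semester, c.grade FROM enrollments c JOIN students p ON c.student_id = p.id

Execution result:
id | student | semester | grade
1 | David Garcia | Spring 2024 | A
2 | Kate Johnson | Fall 2023 | C-
3 | Peter Williams | Fall 2024 | B-
4 | Peter Martinez | Spring 2024 | B
5 | Kate Johnson | Spring 2024 | B
6 | Bob Jones | Fall 2023 | B+
7 | Eve Johnson | Spring 2024 | A-
8 | Kate Johnson | Fall 2024 | C+
9 | Carol Jones | Fall 2024 | A-
10 | Noah Johnson | Fall 2024 | A
11 | Bob Jones | Fall 2023 | B+
12 | Noah Johnson | Fall 2024 | A
13 | Olivia Martinez | Fall 2023 | C-
14 | David Garcia | Fall 2023 | D
15 | Bob Jones | Fall 2024 | B+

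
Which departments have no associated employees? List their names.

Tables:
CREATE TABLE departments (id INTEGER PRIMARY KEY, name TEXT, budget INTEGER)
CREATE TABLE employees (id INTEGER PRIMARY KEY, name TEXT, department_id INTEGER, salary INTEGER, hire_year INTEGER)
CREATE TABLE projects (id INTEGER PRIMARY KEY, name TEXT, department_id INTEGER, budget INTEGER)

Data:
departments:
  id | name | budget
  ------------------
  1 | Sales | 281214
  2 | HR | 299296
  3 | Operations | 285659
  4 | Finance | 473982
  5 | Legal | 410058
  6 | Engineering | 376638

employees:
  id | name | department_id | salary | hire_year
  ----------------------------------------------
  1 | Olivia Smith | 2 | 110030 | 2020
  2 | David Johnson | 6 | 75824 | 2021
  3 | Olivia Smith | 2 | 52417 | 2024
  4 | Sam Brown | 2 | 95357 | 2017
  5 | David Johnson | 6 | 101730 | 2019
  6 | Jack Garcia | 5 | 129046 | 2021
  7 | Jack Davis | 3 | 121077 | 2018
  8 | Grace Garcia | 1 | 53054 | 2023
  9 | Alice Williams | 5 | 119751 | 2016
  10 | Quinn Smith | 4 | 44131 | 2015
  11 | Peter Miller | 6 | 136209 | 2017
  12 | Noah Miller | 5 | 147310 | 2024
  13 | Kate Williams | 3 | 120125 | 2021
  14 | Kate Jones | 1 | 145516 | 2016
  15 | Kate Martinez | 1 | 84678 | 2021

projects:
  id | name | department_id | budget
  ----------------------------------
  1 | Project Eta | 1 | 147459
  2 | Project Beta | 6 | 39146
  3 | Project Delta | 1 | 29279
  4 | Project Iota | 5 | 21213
SELECT p.name FROM departments p LEFT JOIN employees c ON c.department_id = p.id WHERE c.id IS NULL

Execution result:
(no rows)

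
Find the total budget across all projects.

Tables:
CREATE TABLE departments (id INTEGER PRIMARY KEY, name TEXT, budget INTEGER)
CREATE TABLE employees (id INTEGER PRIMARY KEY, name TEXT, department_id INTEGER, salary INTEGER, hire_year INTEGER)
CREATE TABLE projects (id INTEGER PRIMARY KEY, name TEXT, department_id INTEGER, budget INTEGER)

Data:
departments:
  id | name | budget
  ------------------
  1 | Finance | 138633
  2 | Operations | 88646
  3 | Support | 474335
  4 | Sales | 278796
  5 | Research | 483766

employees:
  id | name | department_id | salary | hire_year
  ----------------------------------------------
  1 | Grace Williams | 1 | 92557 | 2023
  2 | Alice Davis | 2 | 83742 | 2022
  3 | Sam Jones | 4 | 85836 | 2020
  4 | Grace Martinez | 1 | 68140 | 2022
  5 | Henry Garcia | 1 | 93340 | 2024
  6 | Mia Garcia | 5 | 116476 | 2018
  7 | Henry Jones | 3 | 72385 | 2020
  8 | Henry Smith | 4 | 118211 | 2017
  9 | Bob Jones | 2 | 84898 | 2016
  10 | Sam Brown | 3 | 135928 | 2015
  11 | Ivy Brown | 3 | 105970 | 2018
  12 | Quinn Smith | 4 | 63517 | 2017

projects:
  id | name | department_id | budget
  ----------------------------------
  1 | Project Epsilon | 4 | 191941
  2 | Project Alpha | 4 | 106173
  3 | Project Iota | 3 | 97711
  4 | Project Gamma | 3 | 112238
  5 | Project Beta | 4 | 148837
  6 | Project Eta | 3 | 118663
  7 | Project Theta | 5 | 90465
SELECT SUM(budget) FROM projects

Execution result:
866028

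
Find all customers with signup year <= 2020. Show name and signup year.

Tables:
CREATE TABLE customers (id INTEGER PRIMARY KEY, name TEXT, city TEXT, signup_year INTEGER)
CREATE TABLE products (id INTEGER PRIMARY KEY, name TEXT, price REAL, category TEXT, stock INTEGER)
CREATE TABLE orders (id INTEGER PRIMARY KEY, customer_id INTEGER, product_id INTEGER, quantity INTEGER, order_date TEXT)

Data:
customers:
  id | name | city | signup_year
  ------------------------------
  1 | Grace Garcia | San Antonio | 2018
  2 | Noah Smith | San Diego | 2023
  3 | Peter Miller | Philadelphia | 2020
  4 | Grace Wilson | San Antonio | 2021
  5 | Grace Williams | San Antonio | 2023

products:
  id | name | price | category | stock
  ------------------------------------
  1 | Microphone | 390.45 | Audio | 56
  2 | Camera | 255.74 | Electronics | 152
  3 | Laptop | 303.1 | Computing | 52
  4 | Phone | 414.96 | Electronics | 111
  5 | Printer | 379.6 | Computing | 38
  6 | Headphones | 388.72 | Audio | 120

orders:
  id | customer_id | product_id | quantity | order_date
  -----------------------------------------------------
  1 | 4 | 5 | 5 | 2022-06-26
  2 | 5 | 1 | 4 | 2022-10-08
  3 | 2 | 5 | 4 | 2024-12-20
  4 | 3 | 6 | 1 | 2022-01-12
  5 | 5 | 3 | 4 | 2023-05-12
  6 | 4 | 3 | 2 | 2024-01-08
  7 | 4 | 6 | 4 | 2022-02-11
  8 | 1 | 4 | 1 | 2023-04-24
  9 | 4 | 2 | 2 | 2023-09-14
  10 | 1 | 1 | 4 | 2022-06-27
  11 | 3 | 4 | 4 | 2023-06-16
SELECT name, signup_year FROM customers WHERE signup_year <= 2020

Execution result:
name | signup_year
Grace Garcia | 2018
Peter Miller | 2020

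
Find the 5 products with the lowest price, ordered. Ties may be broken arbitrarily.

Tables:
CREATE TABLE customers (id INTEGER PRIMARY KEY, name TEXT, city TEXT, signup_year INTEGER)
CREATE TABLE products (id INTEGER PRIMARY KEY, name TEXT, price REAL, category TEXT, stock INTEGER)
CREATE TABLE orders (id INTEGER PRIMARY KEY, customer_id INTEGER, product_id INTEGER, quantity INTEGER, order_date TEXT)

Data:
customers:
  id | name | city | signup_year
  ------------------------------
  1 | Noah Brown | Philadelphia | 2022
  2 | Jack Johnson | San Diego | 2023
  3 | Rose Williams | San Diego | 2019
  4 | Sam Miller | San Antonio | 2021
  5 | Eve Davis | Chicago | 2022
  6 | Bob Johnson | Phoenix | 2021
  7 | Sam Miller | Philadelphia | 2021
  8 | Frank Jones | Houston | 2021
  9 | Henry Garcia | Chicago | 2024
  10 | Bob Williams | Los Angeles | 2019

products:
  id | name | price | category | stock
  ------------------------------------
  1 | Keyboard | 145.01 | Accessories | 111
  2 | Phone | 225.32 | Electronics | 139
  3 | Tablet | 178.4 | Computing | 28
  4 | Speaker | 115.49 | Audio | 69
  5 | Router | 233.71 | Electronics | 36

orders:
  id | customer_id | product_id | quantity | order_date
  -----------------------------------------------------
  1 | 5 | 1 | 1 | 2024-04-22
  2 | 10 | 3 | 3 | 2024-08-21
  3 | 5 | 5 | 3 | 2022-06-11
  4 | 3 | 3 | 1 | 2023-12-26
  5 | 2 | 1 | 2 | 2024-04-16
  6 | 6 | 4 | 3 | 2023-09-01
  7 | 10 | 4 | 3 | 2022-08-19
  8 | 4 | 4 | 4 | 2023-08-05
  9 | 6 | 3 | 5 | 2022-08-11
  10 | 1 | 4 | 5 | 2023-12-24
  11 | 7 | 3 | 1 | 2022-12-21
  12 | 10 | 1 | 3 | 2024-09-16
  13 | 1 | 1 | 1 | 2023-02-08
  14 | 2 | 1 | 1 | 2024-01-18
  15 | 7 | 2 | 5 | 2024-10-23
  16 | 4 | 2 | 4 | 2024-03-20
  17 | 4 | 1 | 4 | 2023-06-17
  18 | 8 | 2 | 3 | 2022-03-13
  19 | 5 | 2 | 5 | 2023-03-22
SELECT name, price FROM products ORDER BY price ASC LIMIT 5

Execution result:
name | price
Speaker | 115.49
Keyboard | 145.01
Tablet | 178.40
Phone | 225.32
Router | 233.71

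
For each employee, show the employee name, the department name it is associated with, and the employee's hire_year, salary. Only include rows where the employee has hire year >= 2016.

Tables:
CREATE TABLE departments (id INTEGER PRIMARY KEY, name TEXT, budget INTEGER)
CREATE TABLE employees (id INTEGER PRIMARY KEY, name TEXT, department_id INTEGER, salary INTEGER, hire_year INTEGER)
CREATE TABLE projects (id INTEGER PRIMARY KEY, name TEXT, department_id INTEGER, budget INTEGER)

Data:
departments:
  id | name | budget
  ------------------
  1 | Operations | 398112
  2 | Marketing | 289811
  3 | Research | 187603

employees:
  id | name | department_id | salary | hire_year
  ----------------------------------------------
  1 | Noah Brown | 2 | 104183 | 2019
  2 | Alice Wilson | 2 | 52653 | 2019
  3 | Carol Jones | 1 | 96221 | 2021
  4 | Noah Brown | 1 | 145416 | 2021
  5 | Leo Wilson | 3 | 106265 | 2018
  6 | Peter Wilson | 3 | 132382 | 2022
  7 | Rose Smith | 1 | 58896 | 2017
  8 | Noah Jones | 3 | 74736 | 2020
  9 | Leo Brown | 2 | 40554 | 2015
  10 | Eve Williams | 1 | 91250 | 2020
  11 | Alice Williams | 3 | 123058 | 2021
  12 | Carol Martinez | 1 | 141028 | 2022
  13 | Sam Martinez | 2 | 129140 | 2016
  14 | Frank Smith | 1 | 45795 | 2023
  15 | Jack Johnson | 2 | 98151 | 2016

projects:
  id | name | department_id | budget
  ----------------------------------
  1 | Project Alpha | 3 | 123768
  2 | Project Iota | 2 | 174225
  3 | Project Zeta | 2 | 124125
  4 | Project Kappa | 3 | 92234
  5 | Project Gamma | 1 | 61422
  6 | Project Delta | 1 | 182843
SELECT c.name, p.name AS department, c.hire_year, c.salary FROM employees c JOIN departments p ON c.department_id = p.id WHERE c.hire_year >= 2016

Execution result:
name | department | hire_year | salary
Noah Brown | Marketing | 2019 | 104183
Alice Wilson | Marketing | 2019 | 52653
Carol Jones | Operations | 2021 | 96221
Noah Brown | Operations | 2021 | 145416
Leo Wilson | Research | 2018 | 106265
Peter Wilson | Research | 2022 | 132382
Rose Smith | Operations | 2017 | 58896
Noah Jones | Research | 2020 | 74736
Eve Williams | Operations | 2020 | 91250
Alice Williams | Research | 2021 | 123058
Carol Martinez | Operations | 2022 | 141028
Sam Martinez | Marketing | 2016 | 129140
Frank Smith | Operations | 2023 | 45795
Jack Johnson | Marketing | 2016 | 98151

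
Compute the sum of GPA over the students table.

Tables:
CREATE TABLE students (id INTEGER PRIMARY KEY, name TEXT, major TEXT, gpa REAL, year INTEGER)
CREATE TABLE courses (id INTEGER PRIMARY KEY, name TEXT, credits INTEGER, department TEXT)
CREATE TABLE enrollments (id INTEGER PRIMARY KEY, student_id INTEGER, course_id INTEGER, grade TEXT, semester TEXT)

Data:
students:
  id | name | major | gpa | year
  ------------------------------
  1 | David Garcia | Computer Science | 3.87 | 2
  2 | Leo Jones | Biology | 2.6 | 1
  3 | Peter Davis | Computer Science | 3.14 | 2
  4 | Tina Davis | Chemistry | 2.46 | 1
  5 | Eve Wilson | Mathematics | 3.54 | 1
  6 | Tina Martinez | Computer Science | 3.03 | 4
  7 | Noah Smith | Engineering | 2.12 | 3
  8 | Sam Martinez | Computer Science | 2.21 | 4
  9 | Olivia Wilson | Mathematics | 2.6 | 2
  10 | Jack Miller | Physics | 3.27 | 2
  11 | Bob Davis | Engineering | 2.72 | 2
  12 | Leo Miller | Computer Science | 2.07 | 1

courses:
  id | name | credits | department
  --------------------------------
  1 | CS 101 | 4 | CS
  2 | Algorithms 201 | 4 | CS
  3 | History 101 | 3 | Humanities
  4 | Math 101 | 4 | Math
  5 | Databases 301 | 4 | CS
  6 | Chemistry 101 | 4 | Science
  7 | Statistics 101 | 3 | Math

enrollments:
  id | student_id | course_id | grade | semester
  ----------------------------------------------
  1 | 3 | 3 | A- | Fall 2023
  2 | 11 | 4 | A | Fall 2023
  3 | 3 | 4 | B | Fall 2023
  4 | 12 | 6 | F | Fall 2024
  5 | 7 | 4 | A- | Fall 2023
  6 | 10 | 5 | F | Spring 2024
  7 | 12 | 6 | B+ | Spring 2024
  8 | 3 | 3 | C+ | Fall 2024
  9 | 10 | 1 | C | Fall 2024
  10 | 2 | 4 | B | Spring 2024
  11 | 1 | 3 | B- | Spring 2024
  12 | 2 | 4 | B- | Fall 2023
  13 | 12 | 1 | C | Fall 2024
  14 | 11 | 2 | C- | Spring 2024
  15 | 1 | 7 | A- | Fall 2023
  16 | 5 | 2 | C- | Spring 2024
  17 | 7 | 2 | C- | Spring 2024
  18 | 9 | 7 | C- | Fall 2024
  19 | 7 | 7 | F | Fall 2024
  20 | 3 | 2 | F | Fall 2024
SELECT SUM(gpa) FROM students

Execution result:
33.63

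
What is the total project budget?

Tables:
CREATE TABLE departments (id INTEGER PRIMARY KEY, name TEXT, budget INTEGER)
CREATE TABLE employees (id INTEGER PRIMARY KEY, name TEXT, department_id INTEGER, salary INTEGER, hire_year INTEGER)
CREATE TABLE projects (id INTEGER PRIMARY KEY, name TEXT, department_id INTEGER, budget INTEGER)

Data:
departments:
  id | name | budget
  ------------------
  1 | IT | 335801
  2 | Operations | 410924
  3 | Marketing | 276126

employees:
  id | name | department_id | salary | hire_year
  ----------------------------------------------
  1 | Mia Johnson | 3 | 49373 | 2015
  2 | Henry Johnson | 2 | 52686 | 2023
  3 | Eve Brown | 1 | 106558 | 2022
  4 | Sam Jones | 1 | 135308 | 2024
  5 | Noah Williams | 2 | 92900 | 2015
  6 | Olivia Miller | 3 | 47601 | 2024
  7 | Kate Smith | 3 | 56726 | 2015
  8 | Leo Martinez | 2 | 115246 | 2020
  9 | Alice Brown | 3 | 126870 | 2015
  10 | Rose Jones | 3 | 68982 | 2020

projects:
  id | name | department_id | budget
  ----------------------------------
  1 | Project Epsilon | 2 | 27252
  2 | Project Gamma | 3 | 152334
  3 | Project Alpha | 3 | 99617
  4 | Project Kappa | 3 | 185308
SELECT SUM(budget) FROM projects

Execution result:
464511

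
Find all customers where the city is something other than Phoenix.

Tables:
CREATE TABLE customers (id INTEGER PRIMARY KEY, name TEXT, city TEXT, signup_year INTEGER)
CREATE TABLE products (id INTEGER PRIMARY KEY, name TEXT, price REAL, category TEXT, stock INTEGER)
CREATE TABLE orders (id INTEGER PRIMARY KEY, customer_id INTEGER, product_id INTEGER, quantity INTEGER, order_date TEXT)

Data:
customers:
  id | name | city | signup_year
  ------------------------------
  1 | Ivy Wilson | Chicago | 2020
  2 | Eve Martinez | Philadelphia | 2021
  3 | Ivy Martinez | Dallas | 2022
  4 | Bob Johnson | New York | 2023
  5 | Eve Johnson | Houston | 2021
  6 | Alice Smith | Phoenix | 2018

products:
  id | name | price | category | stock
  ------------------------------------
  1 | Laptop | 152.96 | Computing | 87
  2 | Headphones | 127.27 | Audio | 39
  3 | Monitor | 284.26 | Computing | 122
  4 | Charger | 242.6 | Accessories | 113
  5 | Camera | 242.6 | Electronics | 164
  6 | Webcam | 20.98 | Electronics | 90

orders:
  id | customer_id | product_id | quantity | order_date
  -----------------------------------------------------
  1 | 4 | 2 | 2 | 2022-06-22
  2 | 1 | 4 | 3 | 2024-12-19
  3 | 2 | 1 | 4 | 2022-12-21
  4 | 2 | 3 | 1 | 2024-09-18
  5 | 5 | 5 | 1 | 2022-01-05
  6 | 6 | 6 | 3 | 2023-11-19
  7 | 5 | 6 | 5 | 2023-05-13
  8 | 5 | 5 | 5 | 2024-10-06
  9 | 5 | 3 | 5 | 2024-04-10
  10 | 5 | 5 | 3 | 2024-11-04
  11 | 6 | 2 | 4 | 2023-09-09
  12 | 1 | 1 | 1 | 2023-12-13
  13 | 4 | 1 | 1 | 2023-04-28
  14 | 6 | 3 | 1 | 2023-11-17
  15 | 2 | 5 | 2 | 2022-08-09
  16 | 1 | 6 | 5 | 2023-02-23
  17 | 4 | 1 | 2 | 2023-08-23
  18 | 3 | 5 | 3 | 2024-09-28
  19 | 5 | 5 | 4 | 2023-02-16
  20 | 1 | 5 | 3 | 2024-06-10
SELECT name, city FROM customers WHERE city <> 'Phoenix'

Execution result:
name | city
Ivy Wilson | Chicago
Eve Martinez | Philadelphia
Ivy Martinez | Dallas
Bob Johnson | New York
Eve Johnson | Houston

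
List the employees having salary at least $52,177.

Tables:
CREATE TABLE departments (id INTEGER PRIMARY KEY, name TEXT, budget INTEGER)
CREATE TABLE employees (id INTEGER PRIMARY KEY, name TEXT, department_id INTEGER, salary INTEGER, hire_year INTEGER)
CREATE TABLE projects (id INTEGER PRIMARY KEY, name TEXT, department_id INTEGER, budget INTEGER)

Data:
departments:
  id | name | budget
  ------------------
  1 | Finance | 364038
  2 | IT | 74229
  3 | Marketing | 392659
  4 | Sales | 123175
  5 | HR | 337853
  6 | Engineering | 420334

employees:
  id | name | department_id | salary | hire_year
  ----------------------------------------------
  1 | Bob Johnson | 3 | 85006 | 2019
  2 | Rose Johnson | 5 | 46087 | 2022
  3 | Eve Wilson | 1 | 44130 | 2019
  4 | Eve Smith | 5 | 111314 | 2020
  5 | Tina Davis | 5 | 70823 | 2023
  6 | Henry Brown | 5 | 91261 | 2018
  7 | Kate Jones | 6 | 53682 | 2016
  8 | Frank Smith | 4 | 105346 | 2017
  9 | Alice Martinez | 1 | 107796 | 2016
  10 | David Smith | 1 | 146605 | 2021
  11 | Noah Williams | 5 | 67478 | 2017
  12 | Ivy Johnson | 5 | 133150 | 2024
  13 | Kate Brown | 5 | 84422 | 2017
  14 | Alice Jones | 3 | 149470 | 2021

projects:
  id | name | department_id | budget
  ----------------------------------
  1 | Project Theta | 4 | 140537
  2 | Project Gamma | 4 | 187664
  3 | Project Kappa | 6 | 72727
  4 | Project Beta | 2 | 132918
SELECT name, salary FROM employees WHERE salary >= 52177

Execution result:
name | salary
Bob Johnson | 85006
Eve Smith | 111314
Tina Davis | 70823
Henry Brown | 91261
Kate Jones | 53682
Frank Smith | 105346
Alice Martinez | 107796
David Smith | 146605
Noah Williams | 67478
Ivy Johnson | 133150
Kate Brown | 84422
Alice Jones | 149470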